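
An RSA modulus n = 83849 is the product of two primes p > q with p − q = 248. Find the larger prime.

439

Since p = q + 248, we have 83849 = q(q + 248), so q² + 248q − 83849 = 0.
Discriminant: 248² + 4·83849 = 61504 + 335396 = 396900; √396900 = 630.
q = (−248 + 630)/2 = 191, and p = q + 248 = 439.
Check: 191 · 439 = 83849.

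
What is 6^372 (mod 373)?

1

6^1 ≡ 6 (mod 373)
6^2 ≡ 6^2 = 36 ≡ 36 (mod 373)
6^4 ≡ 36^2 = 1296 ≡ 177 (mod 373)
6^8 ≡ 177^2 = 31329 ≡ 370 (mod 373)
6^16 ≡ 370^2 = 136900 ≡ 9 (mod 373)
6^32 ≡ 9^2 = 81 ≡ 81 (mod 373)
6^64 ≡ 81^2 = 6561 ≡ 220 (mod 373)
6^128 ≡ 220^2 = 48400 ≡ 283 (mod 373)
6^256 ≡ 283^2 = 80089 ≡ 267 (mod 373)
372 = 256 + 64 + 32 + 16 + 4 in binary powers of 2.
So 6^372 ≡ 267 · 220 · 81 · 9 · 177 ≡ 1 (mod 373).
Since the result is 1, base 6 gives no evidence that 373 is composite.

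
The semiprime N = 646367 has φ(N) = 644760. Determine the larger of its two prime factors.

φ(n) = (p−1)(q−1) = n − (p+q) + 1, so p + q = 646367 − 644760 + 1 = 1608.
p and q are the roots of t² − 1608t + 646367 = 0.
Discriminant: 1608² − 4·646367 = 2585664 − 2585468 = 196; √196 = 14.
q = (1608 − 14)/2 = 797, p = (1608 + 14)/2 = 811.
Check: 797 · 811 = 646367.

811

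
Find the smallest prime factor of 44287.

44287 is odd.
Digit sum 25, not divisible by 3.
Ends in 7: not divisible by 5.
7: 44287 = 7·6326 + 5
11: 44287 = 11·4026 + 1
13: 44287 = 13·3406 + 9
17: 44287 = 17·2605 + 2
19: 44287 = 19·2330 + 17
23: 44287 = 23·1925 + 12
29: 44287 = 29·1527 + 4
31: 44287 = 31·1428 + 19
37: 44287 = 37·1196 + 35
41: 44287 = 41·1080 + 7
43: 44287 = 43·1029 + 40
47: 44287 = 47·942 + 13
53: 44287 = 53·835 + 32
59: 44287 = 59·750 + 37
61: 44287 = 61·726 + 1
67: 44287 = 67·661

67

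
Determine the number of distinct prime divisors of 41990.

41990 = 2 · 20995
20995 = 5 · 4199
4199 = 13 · 323
323 = 17 · 19
41990 = 2 · 5 · 13 · 17 · 19, which has 5 distinct prime factors.

5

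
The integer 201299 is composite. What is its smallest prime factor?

7

201299 is odd.
Digit sum 23, not divisible by 3.
Ends in 9: not divisible by 5.
7: 201299 = 7·28757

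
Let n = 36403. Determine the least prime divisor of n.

36403 is odd.
Digit sum 16, not divisible by 3.
Ends in 3: not divisible by 5.
7: 36403 = 7·5200 + 3
11: 36403 = 11·3309 + 4
13: 36403 = 13·2800 + 3
17: 36403 = 17·2141 + 6
19: 36403 = 19·1915 + 18
23: 36403 = 23·1582 + 17
29: 36403 = 29·1255 + 8
31: 36403 = 31·1174 + 9
37: 36403 = 37·983 + 32
41: 36403 = 41·887 + 36
43: 36403 = 43·846 + 25
47: 36403 = 47·774 + 25
53: 36403 = 53·686 + 45
59: 36403 = 59·617

59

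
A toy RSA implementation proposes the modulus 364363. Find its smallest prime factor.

19

364363 is odd.
Digit sum 25, not divisible by 3.
Ends in 3: not divisible by 5.
7: 364363 = 7·52051 + 6
11: 364363 = 11·33123 + 10
13: 364363 = 13·28027 + 12
17: 364363 = 17·21433 + 2
19: 364363 = 19·19177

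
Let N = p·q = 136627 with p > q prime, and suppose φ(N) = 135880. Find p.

431

φ(n) = (p−1)(q−1) = n − (p+q) + 1, so p + q = 136627 − 135880 + 1 = 748.
p and q are the roots of t² − 748t + 136627 = 0.
Discriminant: 748² − 4·136627 = 559504 − 546508 = 12996; √12996 = 114.
q = (748 − 114)/2 = 317, p = (748 + 114)/2 = 431.
Check: 317 · 431 = 136627.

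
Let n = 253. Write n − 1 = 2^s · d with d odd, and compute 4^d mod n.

253 − 1 = 252 = 2^2 · 63, so d = 63.
4^1 ≡ 4 (mod 253)
4^2 ≡ 4^2 = 16 ≡ 16 (mod 253)
4^4 ≡ 16^2 = 256 ≡ 3 (mod 253)
4^8 ≡ 3^2 = 9 ≡ 9 (mod 253)
4^16 ≡ 9^2 = 81 ≡ 81 (mod 253)
4^32 ≡ 81^2 = 6561 ≡ 236 (mod 253)
63 = 32 + 16 + 8 + 4 + 2 + 1 in binary powers of 2.
So 4^63 ≡ 236 · 81 · 9 · 3 · 16 · 4 ≡ 9 (mod 253).
Squaring chain: 9 → 81; never reaches −1, so base 4 is a Miller–Rabin witness that 253 is composite.

9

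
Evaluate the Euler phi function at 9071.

8832

Factor: 9071 = 47 · 193.
φ(9071) = (47−1) · (193−1) = 46 · 192 = 8832.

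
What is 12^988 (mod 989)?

12^1 ≡ 12 (mod 989)
12^2 ≡ 12^2 = 144 ≡ 144 (mod 989)
12^4 ≡ 144^2 = 20736 ≡ 956 (mod 989)
12^8 ≡ 956^2 = 913936 ≡ 100 (mod 989)
12^16 ≡ 100^2 = 10000 ≡ 110 (mod 989)
12^32 ≡ 110^2 = 12100 ≡ 232 (mod 989)
12^64 ≡ 232^2 = 53824 ≡ 418 (mod 989)
12^128 ≡ 418^2 = 174724 ≡ 660 (mod 989)
12^256 ≡ 660^2 = 435600 ≡ 440 (mod 989)
12^512 ≡ 440^2 = 193600 ≡ 745 (mod 989)
988 = 512 + 256 + 128 + 64 + 16 + 8 + 4 in binary powers of 2.
So 12^988 ≡ 745 · 440 · 660 · 418 · 110 · 100 · 956 ≡ 418 (mod 989).
Since 418 ≠ 1, base 12 is a Fermat witness: 989 is composite.

418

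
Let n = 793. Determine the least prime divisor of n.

793 is odd.
Digit sum 19, not divisible by 3.
Ends in 3: not divisible by 5.
7: 793 = 7·113 + 2
11: 793 = 11·72 + 1
13: 793 = 13·61

13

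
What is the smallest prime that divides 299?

299 is odd.
Digit sum 20, not divisible by 3.
Ends in 9: not divisible by 5.
7: 299 = 7·42 + 5
11: 299 = 11·27 + 2
13: 299 = 13·23

13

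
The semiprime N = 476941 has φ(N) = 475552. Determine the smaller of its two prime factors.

617

φ(n) = (p−1)(q−1) = n − (p+q) + 1, so p + q = 476941 − 475552 + 1 = 1390.
p and q are the roots of t² − 1390t + 476941 = 0.
Discriminant: 1390² − 4·476941 = 1932100 − 1907764 = 24336; √24336 = 156.
q = (1390 − 156)/2 = 617, p = (1390 + 156)/2 = 773.
Check: 617 · 773 = 476941.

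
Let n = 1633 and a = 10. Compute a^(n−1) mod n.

10^1 ≡ 10 (mod 1633)
10^2 ≡ 10^2 = 100 ≡ 100 (mod 1633)
10^4 ≡ 100^2 = 10000 ≡ 202 (mod 1633)
10^8 ≡ 202^2 = 40804 ≡ 1612 (mod 1633)
10^16 ≡ 1612^2 = 2598544 ≡ 441 (mod 1633)
10^32 ≡ 441^2 = 194481 ≡ 154 (mod 1633)
10^64 ≡ 154^2 = 23716 ≡ 854 (mod 1633)
10^128 ≡ 854^2 = 729316 ≡ 998 (mod 1633)
10^256 ≡ 998^2 = 996004 ≡ 1507 (mod 1633)
10^512 ≡ 1507^2 = 2271049 ≡ 1179 (mod 1633)
10^1024 ≡ 1179^2 = 1390041 ≡ 358 (mod 1633)
1632 = 1024 + 512 + 64 + 32 in binary powers of 2.
So 10^1632 ≡ 358 · 1179 · 854 · 154 ≡ 1605 (mod 1633).
Since 1605 ≠ 1, base 10 is a Fermat witness: 1633 is composite.

1605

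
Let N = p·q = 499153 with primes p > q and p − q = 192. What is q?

Since p = q + 192, we have 499153 = q(q + 192), so q² + 192q − 499153 = 0.
Discriminant: 192² + 4·499153 = 36864 + 1996612 = 2033476; √2033476 = 1426.
q = (−192 + 1426)/2 = 617, and p = q + 192 = 809.
Check: 617 · 809 = 499153.

617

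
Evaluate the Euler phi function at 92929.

85536

Factor: 92929 = 19 · 67 · 73.
φ(92929) = (19−1) · (67−1) · (73−1) = 18 · 66 · 72 = 85536.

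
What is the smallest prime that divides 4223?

4223 is odd.
Digit sum 11, not divisible by 3.
Ends in 3: not divisible by 5.
7: 4223 = 7·603 + 2
11: 4223 = 11·383 + 10
13: 4223 = 13·324 + 11
17: 4223 = 17·248 + 7
19: 4223 = 19·222 + 5
23: 4223 = 23·183 + 14
29: 4223 = 29·145 + 18
31: 4223 = 31·136 + 7
37: 4223 = 37·114 + 5
41: 4223 = 41·103

41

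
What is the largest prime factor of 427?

427 = 7 · 61
61 is prime.
So 427 = 7 · 61; the largest prime factor is 61.

61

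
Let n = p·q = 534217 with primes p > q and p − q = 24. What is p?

743

Since p = q + 24, we have 534217 = q(q + 24), so q² + 24q − 534217 = 0.
Discriminant: 24² + 4·534217 = 576 + 2136868 = 2137444; √2137444 = 1462.
q = (−24 + 1462)/2 = 719, and p = q + 24 = 743.
Check: 719 · 743 = 534217.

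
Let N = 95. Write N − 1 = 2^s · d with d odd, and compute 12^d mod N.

95 − 1 = 94 = 2^1 · 47, so d = 47.
12^1 ≡ 12 (mod 95)
12^2 ≡ 12^2 = 144 ≡ 49 (mod 95)
12^4 ≡ 49^2 = 2401 ≡ 26 (mod 95)
12^8 ≡ 26^2 = 676 ≡ 11 (mod 95)
12^16 ≡ 11^2 = 121 ≡ 26 (mod 95)
12^32 ≡ 26^2 = 676 ≡ 11 (mod 95)
47 = 32 + 8 + 4 + 2 + 1 in binary powers of 2.
So 12^47 ≡ 11 · 11 · 26 · 49 · 12 ≡ 8 (mod 95).
Squaring chain: 8; never reaches −1, so base 12 is a Miller–Rabin witness that 95 is composite.

8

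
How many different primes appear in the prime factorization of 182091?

182091 = 3 · 60697
60697 = 7 · 8671
8671 = 13 · 667
667 = 23 · 29
182091 = 3 · 7 · 13 · 23 · 29, which has 5 distinct prime factors.

5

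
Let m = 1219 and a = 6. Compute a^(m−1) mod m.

731

6^1 ≡ 6 (mod 1219)
6^2 ≡ 6^2 = 36 ≡ 36 (mod 1219)
6^4 ≡ 36^2 = 1296 ≡ 77 (mod 1219)
6^8 ≡ 77^2 = 5929 ≡ 1053 (mod 1219)
6^16 ≡ 1053^2 = 1108809 ≡ 738 (mod 1219)
6^32 ≡ 738^2 = 544644 ≡ 970 (mod 1219)
6^64 ≡ 970^2 = 940900 ≡ 1051 (mod 1219)
6^128 ≡ 1051^2 = 1104601 ≡ 187 (mod 1219)
6^256 ≡ 187^2 = 34969 ≡ 837 (mod 1219)
6^512 ≡ 837^2 = 700569 ≡ 863 (mod 1219)
6^1024 ≡ 863^2 = 744769 ≡ 1179 (mod 1219)
1218 = 1024 + 128 + 64 + 2 in binary powers of 2.
So 6^1218 ≡ 1179 · 187 · 1051 · 36 ≡ 731 (mod 1219).
Since 731 ≠ 1, base 6 is a Fermat witness: 1219 is composite.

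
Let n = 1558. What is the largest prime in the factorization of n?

41

1558 = 2 · 779
779 = 19 · 41
41 is prime.
So 1558 = 2 · 19 · 41; the largest prime factor is 41.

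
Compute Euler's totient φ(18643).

Factor: 18643 = 103 · 181.
φ(18643) = (103−1) · (181−1) = 102 · 180 = 18360.

18360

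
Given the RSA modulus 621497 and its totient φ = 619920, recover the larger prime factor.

φ(n) = (p−1)(q−1) = n − (p+q) + 1, so p + q = 621497 − 619920 + 1 = 1578.
p and q are the roots of t² − 1578t + 621497 = 0.
Discriminant: 1578² − 4·621497 = 2490084 − 2485988 = 4096; √4096 = 64.
q = (1578 − 64)/2 = 757, p = (1578 + 64)/2 = 821.
Check: 757 · 821 = 621497.

821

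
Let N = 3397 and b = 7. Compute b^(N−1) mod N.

3054

7^1 ≡ 7 (mod 3397)
7^2 ≡ 7^2 = 49 ≡ 49 (mod 3397)
7^4 ≡ 49^2 = 2401 ≡ 2401 (mod 3397)
7^8 ≡ 2401^2 = 5764801 ≡ 92 (mod 3397)
7^16 ≡ 92^2 = 8464 ≡ 1670 (mod 3397)
7^32 ≡ 1670^2 = 2788900 ≡ 3360 (mod 3397)
7^64 ≡ 3360^2 = 11289600 ≡ 1369 (mod 3397)
7^128 ≡ 1369^2 = 1874161 ≡ 2414 (mod 3397)
7^256 ≡ 2414^2 = 5827396 ≡ 1541 (mod 3397)
7^512 ≡ 1541^2 = 2374681 ≡ 178 (mod 3397)
7^1024 ≡ 178^2 = 31684 ≡ 1111 (mod 3397)
7^2048 ≡ 1111^2 = 1234321 ≡ 1210 (mod 3397)
3396 = 2048 + 1024 + 256 + 64 + 4 in binary powers of 2.
So 7^3396 ≡ 1210 · 1111 · 1541 · 1369 · 2401 ≡ 3054 (mod 3397).
Since 3054 ≠ 1, base 7 is a Fermat witness: 3397 is composite.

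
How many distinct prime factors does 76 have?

2

76 = 2^2 · 19
76 = 2^2 · 19, which has 2 distinct prime factors.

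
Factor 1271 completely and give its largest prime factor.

41

1271 = 31 · 41
41 is prime.
So 1271 = 31 · 41; the largest prime factor is 41.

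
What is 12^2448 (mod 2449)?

12^1 ≡ 12 (mod 2449)
12^2 ≡ 12^2 = 144 ≡ 144 (mod 2449)
12^4 ≡ 144^2 = 20736 ≡ 1144 (mod 2449)
12^8 ≡ 1144^2 = 1308736 ≡ 970 (mod 2449)
12^16 ≡ 970^2 = 940900 ≡ 484 (mod 2449)
12^32 ≡ 484^2 = 234256 ≡ 1601 (mod 2449)
12^64 ≡ 1601^2 = 2563201 ≡ 1547 (mod 2449)
12^128 ≡ 1547^2 = 2393209 ≡ 536 (mod 2449)
12^256 ≡ 536^2 = 287296 ≡ 763 (mod 2449)
12^512 ≡ 763^2 = 582169 ≡ 1756 (mod 2449)
12^1024 ≡ 1756^2 = 3083536 ≡ 245 (mod 2449)
12^2048 ≡ 245^2 = 60025 ≡ 1249 (mod 2449)
2448 = 2048 + 256 + 128 + 16 in binary powers of 2.
So 12^2448 ≡ 1249 · 763 · 536 · 484 ≡ 907 (mod 2449).
Since 907 ≠ 1, base 12 is a Fermat witness: 2449 is composite.

907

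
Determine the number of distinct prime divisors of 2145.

4

2145 = 3 · 715
715 = 5 · 143
143 = 11 · 13
2145 = 3 · 5 · 11 · 13, which has 4 distinct prime factors.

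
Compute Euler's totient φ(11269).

11020

Factor: 11269 = 59 · 191.
φ(11269) = (59−1) · (191−1) = 58 · 190 = 11020.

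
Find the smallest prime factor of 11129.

31

11129 is odd.
Digit sum 14, not divisible by 3.
Ends in 9: not divisible by 5.
7: 11129 = 7·1589 + 6
11: 11129 = 11·1011 + 8
13: 11129 = 13·856 + 1
17: 11129 = 17·654 + 11
19: 11129 = 19·585 + 14
23: 11129 = 23·483 + 20
29: 11129 = 29·383 + 22
31: 11129 = 31·359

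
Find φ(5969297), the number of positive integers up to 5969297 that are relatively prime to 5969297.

Factor: 5969297 = 157 · 193 · 197.
φ(5969297) = (157−1) · (193−1) · (197−1) = 156 · 192 · 196 = 5870592.

5870592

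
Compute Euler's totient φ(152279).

Factor: 152279 = 29 · 59 · 89.
φ(152279) = (29−1) · (59−1) · (89−1) = 28 · 58 · 88 = 142912.

142912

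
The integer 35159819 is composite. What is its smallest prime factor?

35159819 is odd.
Digit sum 41, not divisible by 3.
Ends in 9: not divisible by 5.
7: 35159819 = 7·5022831 + 2
11: 35159819 = 11·3196347 + 2
13: 35159819 = 13·2704601 + 6
17: 35159819 = 17·2068224 + 11
19: 35159819 = 19·1850516 + 15
23: 35159819 = 23·1528687 + 18
29: 35159819 = 29·1212407 + 16
31: 35159819 = 31·1134187 + 22
37: 35159819 = 37·950265 + 14
41: 35159819 = 41·857556 + 23
43: 35159819 = 43·817670 + 9
47: 35159819 = 47·748081 + 12
53: 35159819 = 53·663392 + 43
59: 35159819 = 59·595929 + 8
61: 35159819 = 61·576390 + 29
67: 35159819 = 67·524773 + 28
71: 35159819 = 71·495208 + 51
73: 35159819 = 73·481641 + 26
79: 35159819 = 79·445061

79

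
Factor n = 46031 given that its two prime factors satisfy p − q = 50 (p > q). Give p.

241

Since p = q + 50, we have 46031 = q(q + 50), so q² + 50q − 46031 = 0.
Discriminant: 50² + 4·46031 = 2500 + 184124 = 186624; √186624 = 432.
q = (−50 + 432)/2 = 191, and p = q + 50 = 241.
Check: 191 · 241 = 46031.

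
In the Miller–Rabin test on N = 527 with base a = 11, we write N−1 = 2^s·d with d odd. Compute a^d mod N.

105

527 − 1 = 526 = 2^1 · 263, so d = 263.
11^1 ≡ 11 (mod 527)
11^2 ≡ 11^2 = 121 ≡ 121 (mod 527)
11^4 ≡ 121^2 = 14641 ≡ 412 (mod 527)
11^8 ≡ 412^2 = 169744 ≡ 50 (mod 527)
11^16 ≡ 50^2 = 2500 ≡ 392 (mod 527)
11^32 ≡ 392^2 = 153664 ≡ 307 (mod 527)
11^64 ≡ 307^2 = 94249 ≡ 443 (mod 527)
11^128 ≡ 443^2 = 196249 ≡ 205 (mod 527)
11^256 ≡ 205^2 = 42025 ≡ 392 (mod 527)
263 = 256 + 4 + 2 + 1 in binary powers of 2.
So 11^263 ≡ 392 · 412 · 121 · 11 ≡ 105 (mod 527).
Squaring chain: 105; never reaches −1, so base 11 is a Miller–Rabin witness that 527 is composite.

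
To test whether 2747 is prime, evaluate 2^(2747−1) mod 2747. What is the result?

1212

2^1 ≡ 2 (mod 2747)
2^2 ≡ 2^2 = 4 ≡ 4 (mod 2747)
2^4 ≡ 4^2 = 16 ≡ 16 (mod 2747)
2^8 ≡ 16^2 = 256 ≡ 256 (mod 2747)
2^16 ≡ 256^2 = 65536 ≡ 2355 (mod 2747)
2^32 ≡ 2355^2 = 5546025 ≡ 2579 (mod 2747)
2^64 ≡ 2579^2 = 6651241 ≡ 754 (mod 2747)
2^128 ≡ 754^2 = 568516 ≡ 2634 (mod 2747)
2^256 ≡ 2634^2 = 6937956 ≡ 1781 (mod 2747)
2^512 ≡ 1781^2 = 3171961 ≡ 1923 (mod 2747)
2^1024 ≡ 1923^2 = 3697929 ≡ 467 (mod 2747)
2^2048 ≡ 467^2 = 218089 ≡ 1076 (mod 2747)
2746 = 2048 + 512 + 128 + 32 + 16 + 8 + 2 in binary powers of 2.
So 2^2746 ≡ 1076 · 1923 · 2634 · 2579 · 2355 · 256 · 4 ≡ 1212 (mod 2747).
Since 1212 ≠ 1, base 2 is a Fermat witness: 2747 is composite.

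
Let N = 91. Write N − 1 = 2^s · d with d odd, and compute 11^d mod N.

91 − 1 = 90 = 2^1 · 45, so d = 45.
11^1 ≡ 11 (mod 91)
11^2 ≡ 11^2 = 121 ≡ 30 (mod 91)
11^4 ≡ 30^2 = 900 ≡ 81 (mod 91)
11^8 ≡ 81^2 = 6561 ≡ 9 (mod 91)
11^16 ≡ 9^2 = 81 ≡ 81 (mod 91)
11^32 ≡ 81^2 = 6561 ≡ 9 (mod 91)
45 = 32 + 8 + 4 + 1 in binary powers of 2.
So 11^45 ≡ 9 · 9 · 81 · 11 ≡ 8 (mod 91).
Squaring chain: 8; never reaches −1, so base 11 is a Miller–Rabin witness that 91 is composite.

8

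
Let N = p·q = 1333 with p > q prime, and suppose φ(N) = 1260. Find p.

43

φ(n) = (p−1)(q−1) = n − (p+q) + 1, so p + q = 1333 − 1260 + 1 = 74.
p and q are the roots of t² − 74t + 1333 = 0.
Discriminant: 74² − 4·1333 = 5476 − 5332 = 144; √144 = 12.
q = (74 − 12)/2 = 31, p = (74 + 12)/2 = 43.
Check: 31 · 43 = 1333.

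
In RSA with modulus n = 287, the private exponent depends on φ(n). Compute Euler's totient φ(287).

240

Factor: 287 = 7 · 41.
φ(287) = (7−1) · (41−1) = 6 · 40 = 240.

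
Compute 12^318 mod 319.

12^1 ≡ 12 (mod 319)
12^2 ≡ 12^2 = 144 ≡ 144 (mod 319)
12^4 ≡ 144^2 = 20736 ≡ 1 (mod 319)
12^8 ≡ 1^2 = 1 ≡ 1 (mod 319)
12^16 ≡ 1^2 = 1 ≡ 1 (mod 319)
12^32 ≡ 1^2 = 1 ≡ 1 (mod 319)
12^64 ≡ 1^2 = 1 ≡ 1 (mod 319)
12^128 ≡ 1^2 = 1 ≡ 1 (mod 319)
12^256 ≡ 1^2 = 1 ≡ 1 (mod 319)
318 = 256 + 32 + 16 + 8 + 4 + 2 in binary powers of 2.
So 12^318 ≡ 1 · 1 · 1 · 1 · 1 · 144 ≡ 144 (mod 319).
Since 144 ≠ 1, base 12 is a Fermat witness: 319 is composite.

144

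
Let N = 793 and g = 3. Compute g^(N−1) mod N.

131

3^1 ≡ 3 (mod 793)
3^2 ≡ 3^2 = 9 ≡ 9 (mod 793)
3^4 ≡ 9^2 = 81 ≡ 81 (mod 793)
3^8 ≡ 81^2 = 6561 ≡ 217 (mod 793)
3^16 ≡ 217^2 = 47089 ≡ 302 (mod 793)
3^32 ≡ 302^2 = 91204 ≡ 9 (mod 793)
3^64 ≡ 9^2 = 81 ≡ 81 (mod 793)
3^128 ≡ 81^2 = 6561 ≡ 217 (mod 793)
3^256 ≡ 217^2 = 47089 ≡ 302 (mod 793)
3^512 ≡ 302^2 = 91204 ≡ 9 (mod 793)
792 = 512 + 256 + 16 + 8 in binary powers of 2.
So 3^792 ≡ 9 · 302 · 302 · 217 ≡ 131 (mod 793).
Since 131 ≠ 1, base 3 is a Fermat witness: 793 is composite.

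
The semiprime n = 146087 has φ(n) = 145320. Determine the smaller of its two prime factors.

347

φ(n) = (p−1)(q−1) = n − (p+q) + 1, so p + q = 146087 − 145320 + 1 = 768.
p and q are the roots of t² − 768t + 146087 = 0.
Discriminant: 768² − 4·146087 = 589824 − 584348 = 5476; √5476 = 74.
q = (768 − 74)/2 = 347, p = (768 + 74)/2 = 421.
Check: 347 · 421 = 146087.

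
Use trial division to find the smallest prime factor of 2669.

2669 is odd.
Digit sum 23, not divisible by 3.
Ends in 9: not divisible by 5.
7: 2669 = 7·381 + 2
11: 2669 = 11·242 + 7
13: 2669 = 13·205 + 4
17: 2669 = 17·157

17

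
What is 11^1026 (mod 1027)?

11^1 ≡ 11 (mod 1027)
11^2 ≡ 11^2 = 121 ≡ 121 (mod 1027)
11^4 ≡ 121^2 = 14641 ≡ 263 (mod 1027)
11^8 ≡ 263^2 = 69169 ≡ 360 (mod 1027)
11^16 ≡ 360^2 = 129600 ≡ 198 (mod 1027)
11^32 ≡ 198^2 = 39204 ≡ 178 (mod 1027)
11^64 ≡ 178^2 = 31684 ≡ 874 (mod 1027)
11^128 ≡ 874^2 = 763876 ≡ 815 (mod 1027)
11^256 ≡ 815^2 = 664225 ≡ 783 (mod 1027)
11^512 ≡ 783^2 = 613089 ≡ 997 (mod 1027)
11^1024 ≡ 997^2 = 994009 ≡ 900 (mod 1027)
1026 = 1024 + 2 in binary powers of 2.
So 11^1026 ≡ 900 · 121 ≡ 38 (mod 1027).
Since 38 ≠ 1, base 11 is a Fermat witness: 1027 is composite.

38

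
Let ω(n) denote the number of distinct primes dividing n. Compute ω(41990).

5

41990 = 2 · 20995
20995 = 5 · 4199
4199 = 13 · 323
323 = 17 · 19
41990 = 2 · 5 · 13 · 17 · 19, which has 5 distinct prime factors.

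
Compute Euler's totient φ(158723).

Factor: 158723 = 23 · 67 · 103.
φ(158723) = (23−1) · (67−1) · (103−1) = 22 · 66 · 102 = 148104.

148104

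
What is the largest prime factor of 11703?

83

11703 = 3 · 3901
3901 = 47 · 83
83 is prime.
So 11703 = 3 · 47 · 83; the largest prime factor is 83.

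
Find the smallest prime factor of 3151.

23

3151 is odd.
Digit sum 10, not divisible by 3.
Ends in 1: not divisible by 5.
7: 3151 = 7·450 + 1
11: 3151 = 11·286 + 5
13: 3151 = 13·242 + 5
17: 3151 = 17·185 + 6
19: 3151 = 19·165 + 16
23: 3151 = 23·137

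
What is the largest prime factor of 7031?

89

7031 = 79 · 89
89 is prime.
So 7031 = 79 · 89; the largest prime factor is 89.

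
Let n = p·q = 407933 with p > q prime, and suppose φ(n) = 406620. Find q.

503

φ(n) = (p−1)(q−1) = n − (p+q) + 1, so p + q = 407933 − 406620 + 1 = 1314.
p and q are the roots of t² − 1314t + 407933 = 0.
Discriminant: 1314² − 4·407933 = 1726596 − 1631732 = 94864; √94864 = 308.
q = (1314 − 308)/2 = 503, p = (1314 + 308)/2 = 811.
Check: 503 · 811 = 407933.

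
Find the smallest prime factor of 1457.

1457 is odd.
Digit sum 17, not divisible by 3.
Ends in 7: not divisible by 5.
7: 1457 = 7·208 + 1
11: 1457 = 11·132 + 5
13: 1457 = 13·112 + 1
17: 1457 = 17·85 + 12
19: 1457 = 19·76 + 13
23: 1457 = 23·63 + 8
29: 1457 = 29·50 + 7
31: 1457 = 31·47

31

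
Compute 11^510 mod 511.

11^1 ≡ 11 (mod 511)
11^2 ≡ 11^2 = 121 ≡ 121 (mod 511)
11^4 ≡ 121^2 = 14641 ≡ 333 (mod 511)
11^8 ≡ 333^2 = 110889 ≡ 2 (mod 511)
11^16 ≡ 2^2 = 4 ≡ 4 (mod 511)
11^32 ≡ 4^2 = 16 ≡ 16 (mod 511)
11^64 ≡ 16^2 = 256 ≡ 256 (mod 511)
11^128 ≡ 256^2 = 65536 ≡ 128 (mod 511)
11^256 ≡ 128^2 = 16384 ≡ 32 (mod 511)
510 = 256 + 128 + 64 + 32 + 16 + 8 + 4 + 2 in binary powers of 2.
So 11^510 ≡ 32 · 128 · 256 · 16 · 4 · 2 · 333 · 121 ≡ 435 (mod 511).
Since 435 ≠ 1, base 11 is a Fermat witness: 511 is composite.

435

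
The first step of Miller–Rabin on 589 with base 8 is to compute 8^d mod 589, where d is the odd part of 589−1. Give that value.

589 − 1 = 588 = 2^2 · 147, so d = 147.
8^1 ≡ 8 (mod 589)
8^2 ≡ 8^2 = 64 ≡ 64 (mod 589)
8^4 ≡ 64^2 = 4096 ≡ 562 (mod 589)
8^8 ≡ 562^2 = 315844 ≡ 140 (mod 589)
8^16 ≡ 140^2 = 19600 ≡ 163 (mod 589)
8^32 ≡ 163^2 = 26569 ≡ 64 (mod 589)
8^64 ≡ 64^2 = 4096 ≡ 562 (mod 589)
8^128 ≡ 562^2 = 315844 ≡ 140 (mod 589)
147 = 128 + 16 + 2 + 1 in binary powers of 2.
So 8^147 ≡ 140 · 163 · 64 · 8 ≡ 436 (mod 589).
Squaring chain: 436 → 438; never reaches −1, so base 8 is a Miller–Rabin witness that 589 is composite.

436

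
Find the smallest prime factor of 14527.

14527 is odd.
Digit sum 19, not divisible by 3.
Ends in 7: not divisible by 5.
7: 14527 = 7·2075 + 2
11: 14527 = 11·1320 + 7
13: 14527 = 13·1117 + 6
17: 14527 = 17·854 + 9
19: 14527 = 19·764 + 11
23: 14527 = 23·631 + 14
29: 14527 = 29·500 + 27
31: 14527 = 31·468 + 19
37: 14527 = 37·392 + 23
41: 14527 = 41·354 + 13
43: 14527 = 43·337 + 36
47: 14527 = 47·309 + 4
53: 14527 = 53·274 + 5
59: 14527 = 59·246 + 13
61: 14527 = 61·238 + 9
67: 14527 = 67·216 + 55
71: 14527 = 71·204 + 43
73: 14527 = 73·199

73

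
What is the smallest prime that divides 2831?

19

2831 is odd.
Digit sum 14, not divisible by 3.
Ends in 1: not divisible by 5.
7: 2831 = 7·404 + 3
11: 2831 = 11·257 + 4
13: 2831 = 13·217 + 10
17: 2831 = 17·166 + 9
19: 2831 = 19·149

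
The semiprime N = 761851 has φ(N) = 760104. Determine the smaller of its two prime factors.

829

φ(n) = (p−1)(q−1) = n − (p+q) + 1, so p + q = 761851 − 760104 + 1 = 1748.
p and q are the roots of t² − 1748t + 761851 = 0.
Discriminant: 1748² − 4·761851 = 3055504 − 3047404 = 8100; √8100 = 90.
q = (1748 − 90)/2 = 829, p = (1748 + 90)/2 = 919.
Check: 829 · 919 = 761851.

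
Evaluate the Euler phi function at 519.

Factor: 519 = 3 · 173.
φ(519) = (3−1) · (173−1) = 2 · 172 = 344.

344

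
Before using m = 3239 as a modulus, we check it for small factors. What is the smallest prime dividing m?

3239 is odd.
Digit sum 17, not divisible by 3.
Ends in 9: not divisible by 5.
7: 3239 = 7·462 + 5
11: 3239 = 11·294 + 5
13: 3239 = 13·249 + 2
17: 3239 = 17·190 + 9
19: 3239 = 19·170 + 9
23: 3239 = 23·140 + 19
29: 3239 = 29·111 + 20
31: 3239 = 31·104 + 15
37: 3239 = 37·87 + 20
41: 3239 = 41·79

41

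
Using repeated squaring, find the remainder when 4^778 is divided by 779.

674

4^1 ≡ 4 (mod 779)
4^2 ≡ 4^2 = 16 ≡ 16 (mod 779)
4^4 ≡ 16^2 = 256 ≡ 256 (mod 779)
4^8 ≡ 256^2 = 65536 ≡ 100 (mod 779)
4^16 ≡ 100^2 = 10000 ≡ 652 (mod 779)
4^32 ≡ 652^2 = 425104 ≡ 549 (mod 779)
4^64 ≡ 549^2 = 301401 ≡ 707 (mod 779)
4^128 ≡ 707^2 = 499849 ≡ 510 (mod 779)
4^256 ≡ 510^2 = 260100 ≡ 693 (mod 779)
4^512 ≡ 693^2 = 480249 ≡ 385 (mod 779)
778 = 512 + 256 + 8 + 2 in binary powers of 2.
So 4^778 ≡ 385 · 693 · 100 · 16 ≡ 674 (mod 779).
Since 674 ≠ 1, base 4 is a Fermat witness: 779 is composite.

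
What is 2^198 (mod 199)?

1

2^1 ≡ 2 (mod 199)
2^2 ≡ 2^2 = 4 ≡ 4 (mod 199)
2^4 ≡ 4^2 = 16 ≡ 16 (mod 199)
2^8 ≡ 16^2 = 256 ≡ 57 (mod 199)
2^16 ≡ 57^2 = 3249 ≡ 65 (mod 199)
2^32 ≡ 65^2 = 4225 ≡ 46 (mod 199)
2^64 ≡ 46^2 = 2116 ≡ 126 (mod 199)
2^128 ≡ 126^2 = 15876 ≡ 155 (mod 199)
198 = 128 + 64 + 4 + 2 in binary powers of 2.
So 2^198 ≡ 155 · 126 · 16 · 4 ≡ 1 (mod 199).
Since the result is 1, base 2 gives no evidence that 199 is composite.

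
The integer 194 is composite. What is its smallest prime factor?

2

194 is even: 2 divides it.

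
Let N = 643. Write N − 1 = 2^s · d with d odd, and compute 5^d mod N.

643 − 1 = 642 = 2^1 · 321, so d = 321.
5^1 ≡ 5 (mod 643)
5^2 ≡ 5^2 = 25 ≡ 25 (mod 643)
5^4 ≡ 25^2 = 625 ≡ 625 (mod 643)
5^8 ≡ 625^2 = 390625 ≡ 324 (mod 643)
5^16 ≡ 324^2 = 104976 ≡ 167 (mod 643)
5^32 ≡ 167^2 = 27889 ≡ 240 (mod 643)
5^64 ≡ 240^2 = 57600 ≡ 373 (mod 643)
5^128 ≡ 373^2 = 139129 ≡ 241 (mod 643)
5^256 ≡ 241^2 = 58081 ≡ 211 (mod 643)
321 = 256 + 64 + 1 in binary powers of 2.
So 5^321 ≡ 211 · 373 · 5 ≡ 642 (mod 643).
Since 5^d ≡ 642 (mod 643), base 5 does not prove 643 composite.

642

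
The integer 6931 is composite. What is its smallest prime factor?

6931 is odd.
Digit sum 19, not divisible by 3.
Ends in 1: not divisible by 5.
7: 6931 = 7·990 + 1
11: 6931 = 11·630 + 1
13: 6931 = 13·533 + 2
17: 6931 = 17·407 + 12
19: 6931 = 19·364 + 15
23: 6931 = 23·301 + 8
29: 6931 = 29·239

29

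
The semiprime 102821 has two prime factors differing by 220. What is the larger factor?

Since p = q + 220, we have 102821 = q(q + 220), so q² + 220q − 102821 = 0.
Discriminant: 220² + 4·102821 = 48400 + 411284 = 459684; √459684 = 678.
q = (−220 + 678)/2 = 229, and p = q + 220 = 449.
Check: 229 · 449 = 102821.

449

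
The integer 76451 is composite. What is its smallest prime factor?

89

76451 is odd.
Digit sum 23, not divisible by 3.
Ends in 1: not divisible by 5.
7: 76451 = 7·10921 + 4
11: 76451 = 11·6950 + 1
13: 76451 = 13·5880 + 11
17: 76451 = 17·4497 + 2
19: 76451 = 19·4023 + 14
23: 76451 = 23·3323 + 22
29: 76451 = 29·2636 + 7
31: 76451 = 31·2466 + 5
37: 76451 = 37·2066 + 9
41: 76451 = 41·1864 + 27
43: 76451 = 43·1777 + 40
47: 76451 = 47·1626 + 29
53: 76451 = 53·1442 + 25
59: 76451 = 59·1295 + 46
61: 76451 = 61·1253 + 18
67: 76451 = 67·1141 + 4
71: 76451 = 71·1076 + 55
73: 76451 = 73·1047 + 20
79: 76451 = 79·967 + 58
83: 76451 = 83·921 + 8
89: 76451 = 89·859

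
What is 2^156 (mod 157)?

2^1 ≡ 2 (mod 157)
2^2 ≡ 2^2 = 4 ≡ 4 (mod 157)
2^4 ≡ 4^2 = 16 ≡ 16 (mod 157)
2^8 ≡ 16^2 = 256 ≡ 99 (mod 157)
2^16 ≡ 99^2 = 9801 ≡ 67 (mod 157)
2^32 ≡ 67^2 = 4489 ≡ 93 (mod 157)
2^64 ≡ 93^2 = 8649 ≡ 14 (mod 157)
2^128 ≡ 14^2 = 196 ≡ 39 (mod 157)
156 = 128 + 16 + 8 + 4 in binary powers of 2.
So 2^156 ≡ 39 · 67 · 99 · 16 ≡ 1 (mod 157).
Since the result is 1, base 2 gives no evidence that 157 is composite.

1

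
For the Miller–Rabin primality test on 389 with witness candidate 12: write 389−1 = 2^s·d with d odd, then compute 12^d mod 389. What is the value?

389 − 1 = 388 = 2^2 · 97, so d = 97.
12^1 ≡ 12 (mod 389)
12^2 ≡ 12^2 = 144 ≡ 144 (mod 389)
12^4 ≡ 144^2 = 20736 ≡ 119 (mod 389)
12^8 ≡ 119^2 = 14161 ≡ 157 (mod 389)
12^16 ≡ 157^2 = 24649 ≡ 142 (mod 389)
12^32 ≡ 142^2 = 20164 ≡ 325 (mod 389)
12^64 ≡ 325^2 = 105625 ≡ 206 (mod 389)
97 = 64 + 32 + 1 in binary powers of 2.
So 12^97 ≡ 206 · 325 · 12 ≡ 115 (mod 389).
Squaring chain: 115 → 388; reaches −1, so base 12 does not prove 389 composite.

115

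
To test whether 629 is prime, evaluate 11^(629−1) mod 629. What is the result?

11^1 ≡ 11 (mod 629)
11^2 ≡ 11^2 = 121 ≡ 121 (mod 629)
11^4 ≡ 121^2 = 14641 ≡ 174 (mod 629)
11^8 ≡ 174^2 = 30276 ≡ 84 (mod 629)
11^16 ≡ 84^2 = 7056 ≡ 137 (mod 629)
11^32 ≡ 137^2 = 18769 ≡ 528 (mod 629)
11^64 ≡ 528^2 = 278784 ≡ 137 (mod 629)
11^128 ≡ 137^2 = 18769 ≡ 528 (mod 629)
11^256 ≡ 528^2 = 278784 ≡ 137 (mod 629)
11^512 ≡ 137^2 = 18769 ≡ 528 (mod 629)
628 = 512 + 64 + 32 + 16 + 4 in binary powers of 2.
So 11^628 ≡ 528 · 137 · 528 · 137 · 174 ≡ 174 (mod 629).
Since 174 ≠ 1, base 11 is a Fermat witness: 629 is composite.

174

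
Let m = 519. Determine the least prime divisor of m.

3

519 is odd.
Digit sum 15, divisible by 3.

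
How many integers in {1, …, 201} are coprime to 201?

Factor: 201 = 3 · 67.
φ(201) = (3−1) · (67−1) = 2 · 66 = 132.

132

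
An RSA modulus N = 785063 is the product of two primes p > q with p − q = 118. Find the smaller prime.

Since p = q + 118, we have 785063 = q(q + 118), so q² + 118q − 785063 = 0.
Discriminant: 118² + 4·785063 = 13924 + 3140252 = 3154176; √3154176 = 1776.
q = (−118 + 1776)/2 = 829, and p = q + 118 = 947.
Check: 829 · 947 = 785063.

829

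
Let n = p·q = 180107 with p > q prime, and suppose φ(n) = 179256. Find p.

463

φ(n) = (p−1)(q−1) = n − (p+q) + 1, so p + q = 180107 − 179256 + 1 = 852.
p and q are the roots of t² − 852t + 180107 = 0.
Discriminant: 852² − 4·180107 = 725904 − 720428 = 5476; √5476 = 74.
q = (852 − 74)/2 = 389, p = (852 + 74)/2 = 463.
Check: 389 · 463 = 180107.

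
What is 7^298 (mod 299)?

7^1 ≡ 7 (mod 299)
7^2 ≡ 7^2 = 49 ≡ 49 (mod 299)
7^4 ≡ 49^2 = 2401 ≡ 9 (mod 299)
7^8 ≡ 9^2 = 81 ≡ 81 (mod 299)
7^16 ≡ 81^2 = 6561 ≡ 282 (mod 299)
7^32 ≡ 282^2 = 79524 ≡ 289 (mod 299)
7^64 ≡ 289^2 = 83521 ≡ 100 (mod 299)
7^128 ≡ 100^2 = 10000 ≡ 133 (mod 299)
7^256 ≡ 133^2 = 17689 ≡ 48 (mod 299)
298 = 256 + 32 + 8 + 2 in binary powers of 2.
So 7^298 ≡ 48 · 289 · 81 · 49 ≡ 108 (mod 299).
Since 108 ≠ 1, base 7 is a Fermat witness: 299 is composite.

108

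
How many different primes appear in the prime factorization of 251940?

251940 = 2^2 · 62985
62985 = 3 · 20995
20995 = 5 · 4199
4199 = 13 · 323
323 = 17 · 19
251940 = 2^2 · 3 · 5 · 13 · 17 · 19, which has 6 distinct prime factors.

6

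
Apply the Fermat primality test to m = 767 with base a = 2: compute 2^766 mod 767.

2^1 ≡ 2 (mod 767)
2^2 ≡ 2^2 = 4 ≡ 4 (mod 767)
2^4 ≡ 4^2 = 16 ≡ 16 (mod 767)
2^8 ≡ 16^2 = 256 ≡ 256 (mod 767)
2^16 ≡ 256^2 = 65536 ≡ 341 (mod 767)
2^32 ≡ 341^2 = 116281 ≡ 464 (mod 767)
2^64 ≡ 464^2 = 215296 ≡ 536 (mod 767)
2^128 ≡ 536^2 = 287296 ≡ 438 (mod 767)
2^256 ≡ 438^2 = 191844 ≡ 94 (mod 767)
2^512 ≡ 94^2 = 8836 ≡ 399 (mod 767)
766 = 512 + 128 + 64 + 32 + 16 + 8 + 4 + 2 in binary powers of 2.
So 2^766 ≡ 399 · 438 · 536 · 464 · 341 · 256 · 16 · 4 ≡ 556 (mod 767).
Since 556 ≠ 1, base 2 is a Fermat witness: 767 is composite.

556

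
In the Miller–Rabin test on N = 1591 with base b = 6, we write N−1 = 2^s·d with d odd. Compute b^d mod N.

1591 − 1 = 1590 = 2^1 · 795, so d = 795.
6^1 ≡ 6 (mod 1591)
6^2 ≡ 6^2 = 36 ≡ 36 (mod 1591)
6^4 ≡ 36^2 = 1296 ≡ 1296 (mod 1591)
6^8 ≡ 1296^2 = 1679616 ≡ 1111 (mod 1591)
6^16 ≡ 1111^2 = 1234321 ≡ 1296 (mod 1591)
6^32 ≡ 1296^2 = 1679616 ≡ 1111 (mod 1591)
6^64 ≡ 1111^2 = 1234321 ≡ 1296 (mod 1591)
6^128 ≡ 1296^2 = 1679616 ≡ 1111 (mod 1591)
6^256 ≡ 1111^2 = 1234321 ≡ 1296 (mod 1591)
6^512 ≡ 1296^2 = 1679616 ≡ 1111 (mod 1591)
795 = 512 + 256 + 16 + 8 + 2 + 1 in binary powers of 2.
So 6^795 ≡ 1111 · 1296 · 1296 · 1111 · 36 · 6 ≡ 216 (mod 1591).
Squaring chain: 216; never reaches −1, so base 6 is a Miller–Rabin witness that 1591 is composite.

216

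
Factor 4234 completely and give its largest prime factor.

73

4234 = 2 · 2117
2117 = 29 · 73
73 is prime.
So 4234 = 2 · 29 · 73; the largest prime factor is 73.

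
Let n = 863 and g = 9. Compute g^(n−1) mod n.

1

9^1 ≡ 9 (mod 863)
9^2 ≡ 9^2 = 81 ≡ 81 (mod 863)
9^4 ≡ 81^2 = 6561 ≡ 520 (mod 863)
9^8 ≡ 520^2 = 270400 ≡ 281 (mod 863)
9^16 ≡ 281^2 = 78961 ≡ 428 (mod 863)
9^32 ≡ 428^2 = 183184 ≡ 228 (mod 863)
9^64 ≡ 228^2 = 51984 ≡ 204 (mod 863)
9^128 ≡ 204^2 = 41616 ≡ 192 (mod 863)
9^256 ≡ 192^2 = 36864 ≡ 618 (mod 863)
9^512 ≡ 618^2 = 381924 ≡ 478 (mod 863)
862 = 512 + 256 + 64 + 16 + 8 + 4 + 2 in binary powers of 2.
So 9^862 ≡ 478 · 618 · 204 · 428 · 281 · 520 · 81 ≡ 1 (mod 863).
Since the result is 1, base 9 gives no evidence that 863 is composite.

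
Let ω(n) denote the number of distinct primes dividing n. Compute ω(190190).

190190 = 2 · 95095
95095 = 5 · 19019
19019 = 7 · 2717
2717 = 11 · 247
247 = 13 · 19
190190 = 2 · 5 · 7 · 11 · 13 · 19, which has 6 distinct prime factors.

6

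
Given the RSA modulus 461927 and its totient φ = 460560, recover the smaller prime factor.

φ(n) = (p−1)(q−1) = n − (p+q) + 1, so p + q = 461927 − 460560 + 1 = 1368.
p and q are the roots of t² − 1368t + 461927 = 0.
Discriminant: 1368² − 4·461927 = 1871424 − 1847708 = 23716; √23716 = 154.
q = (1368 − 154)/2 = 607, p = (1368 + 154)/2 = 761.
Check: 607 · 761 = 461927.

607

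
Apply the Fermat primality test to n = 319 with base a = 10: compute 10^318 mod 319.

122

10^1 ≡ 10 (mod 319)
10^2 ≡ 10^2 = 100 ≡ 100 (mod 319)
10^4 ≡ 100^2 = 10000 ≡ 111 (mod 319)
10^8 ≡ 111^2 = 12321 ≡ 199 (mod 319)
10^16 ≡ 199^2 = 39601 ≡ 45 (mod 319)
10^32 ≡ 45^2 = 2025 ≡ 111 (mod 319)
10^64 ≡ 111^2 = 12321 ≡ 199 (mod 319)
10^128 ≡ 199^2 = 39601 ≡ 45 (mod 319)
10^256 ≡ 45^2 = 2025 ≡ 111 (mod 319)
318 = 256 + 32 + 16 + 8 + 4 + 2 in binary powers of 2.
So 10^318 ≡ 111 · 111 · 45 · 199 · 111 · 100 ≡ 122 (mod 319).
Since 122 ≠ 1, base 10 is a Fermat witness: 319 is composite.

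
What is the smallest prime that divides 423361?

423361 is odd.
Digit sum 19, not divisible by 3.
Ends in 1: not divisible by 5.
7: 423361 = 7·60480 + 1
11: 423361 = 11·38487 + 4
13: 423361 = 13·32566 + 3
17: 423361 = 17·24903 + 10
19: 423361 = 19·22282 + 3
23: 423361 = 23·18407

23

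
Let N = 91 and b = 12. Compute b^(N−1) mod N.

1

12^1 ≡ 12 (mod 91)
12^2 ≡ 12^2 = 144 ≡ 53 (mod 91)
12^4 ≡ 53^2 = 2809 ≡ 79 (mod 91)
12^8 ≡ 79^2 = 6241 ≡ 53 (mod 91)
12^16 ≡ 53^2 = 2809 ≡ 79 (mod 91)
12^32 ≡ 79^2 = 6241 ≡ 53 (mod 91)
12^64 ≡ 53^2 = 2809 ≡ 79 (mod 91)
90 = 64 + 16 + 8 + 2 in binary powers of 2.
So 12^90 ≡ 79 · 79 · 53 · 53 ≡ 1 (mod 91).
Since the result is 1, base 12 gives no evidence that 91 is composite.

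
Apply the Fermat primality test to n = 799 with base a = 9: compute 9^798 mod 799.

225

9^1 ≡ 9 (mod 799)
9^2 ≡ 9^2 = 81 ≡ 81 (mod 799)
9^4 ≡ 81^2 = 6561 ≡ 169 (mod 799)
9^8 ≡ 169^2 = 28561 ≡ 596 (mod 799)
9^16 ≡ 596^2 = 355216 ≡ 460 (mod 799)
9^32 ≡ 460^2 = 211600 ≡ 664 (mod 799)
9^64 ≡ 664^2 = 440896 ≡ 647 (mod 799)
9^128 ≡ 647^2 = 418609 ≡ 732 (mod 799)
9^256 ≡ 732^2 = 535824 ≡ 494 (mod 799)
9^512 ≡ 494^2 = 244036 ≡ 341 (mod 799)
798 = 512 + 256 + 16 + 8 + 4 + 2 in binary powers of 2.
So 9^798 ≡ 341 · 494 · 460 · 596 · 169 · 81 ≡ 225 (mod 799).
Since 225 ≠ 1, base 9 is a Fermat witness: 799 is composite.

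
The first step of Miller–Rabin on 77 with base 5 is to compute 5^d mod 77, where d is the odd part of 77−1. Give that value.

77 − 1 = 76 = 2^2 · 19, so d = 19.
5^1 ≡ 5 (mod 77)
5^2 ≡ 5^2 = 25 ≡ 25 (mod 77)
5^4 ≡ 25^2 = 625 ≡ 9 (mod 77)
5^8 ≡ 9^2 = 81 ≡ 4 (mod 77)
5^16 ≡ 4^2 = 16 ≡ 16 (mod 77)
19 = 16 + 2 + 1 in binary powers of 2.
So 5^19 ≡ 16 · 25 · 5 ≡ 75 (mod 77).
Squaring chain: 75 → 4; never reaches −1, so base 5 is a Miller–Rabin witness that 77 is composite.

75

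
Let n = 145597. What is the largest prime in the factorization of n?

145597 = 19 · 7663
7663 = 79 · 97
97 is prime.
So 145597 = 19 · 79 · 97; the largest prime factor is 97.

97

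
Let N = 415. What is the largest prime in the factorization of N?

415 = 5 · 83
83 is prime.
So 415 = 5 · 83; the largest prime factor is 83.

83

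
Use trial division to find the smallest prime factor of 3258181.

47

3258181 is odd.
Digit sum 28, not divisible by 3.
Ends in 1: not divisible by 5.
7: 3258181 = 7·465454 + 3
11: 3258181 = 11·296198 + 3
13: 3258181 = 13·250629 + 4
17: 3258181 = 17·191657 + 12
19: 3258181 = 19·171483 + 4
23: 3258181 = 23·141660 + 1
29: 3258181 = 29·112351 + 2
31: 3258181 = 31·105102 + 19
37: 3258181 = 37·88058 + 35
41: 3258181 = 41·79467 + 34
43: 3258181 = 43·75771 + 28
47: 3258181 = 47·69323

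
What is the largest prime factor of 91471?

91471 = 23 · 3977
3977 = 41 · 97
97 is prime.
So 91471 = 23 · 41 · 97; the largest prime factor is 97.

97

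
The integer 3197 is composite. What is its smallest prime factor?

3197 is odd.
Digit sum 20, not divisible by 3.
Ends in 7: not divisible by 5.
7: 3197 = 7·456 + 5
11: 3197 = 11·290 + 7
13: 3197 = 13·245 + 12
17: 3197 = 17·188 + 1
19: 3197 = 19·168 + 5
23: 3197 = 23·139

23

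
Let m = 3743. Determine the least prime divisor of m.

3743 is odd.
Digit sum 17, not divisible by 3.
Ends in 3: not divisible by 5.
7: 3743 = 7·534 + 5
11: 3743 = 11·340 + 3
13: 3743 = 13·287 + 12
17: 3743 = 17·220 + 3
19: 3743 = 19·197

19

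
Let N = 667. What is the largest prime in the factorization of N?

667 = 23 · 29
29 is prime.
So 667 = 23 · 29; the largest prime factor is 29.

29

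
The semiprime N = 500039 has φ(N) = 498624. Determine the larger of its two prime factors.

φ(n) = (p−1)(q−1) = n − (p+q) + 1, so p + q = 500039 − 498624 + 1 = 1416.
p and q are the roots of t² − 1416t + 500039 = 0.
Discriminant: 1416² − 4·500039 = 2005056 − 2000156 = 4900; √4900 = 70.
q = (1416 − 70)/2 = 673, p = (1416 + 70)/2 = 743.
Check: 673 · 743 = 500039.

743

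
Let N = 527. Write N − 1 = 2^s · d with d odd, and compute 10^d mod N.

527 − 1 = 526 = 2^1 · 263, so d = 263.
10^1 ≡ 10 (mod 527)
10^2 ≡ 10^2 = 100 ≡ 100 (mod 527)
10^4 ≡ 100^2 = 10000 ≡ 514 (mod 527)
10^8 ≡ 514^2 = 264196 ≡ 169 (mod 527)
10^16 ≡ 169^2 = 28561 ≡ 103 (mod 527)
10^32 ≡ 103^2 = 10609 ≡ 69 (mod 527)
10^64 ≡ 69^2 = 4761 ≡ 18 (mod 527)
10^128 ≡ 18^2 = 324 ≡ 324 (mod 527)
10^256 ≡ 324^2 = 104976 ≡ 103 (mod 527)
263 = 256 + 4 + 2 + 1 in binary powers of 2.
So 10^263 ≡ 103 · 514 · 100 · 10 ≡ 107 (mod 527).
Squaring chain: 107; never reaches −1, so base 10 is a Miller–Rabin witness that 527 is composite.

107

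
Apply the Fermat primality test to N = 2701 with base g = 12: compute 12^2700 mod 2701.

12^1 ≡ 12 (mod 2701)
12^2 ≡ 12^2 = 144 ≡ 144 (mod 2701)
12^4 ≡ 144^2 = 20736 ≡ 1829 (mod 2701)
12^8 ≡ 1829^2 = 3345241 ≡ 1403 (mod 2701)
12^16 ≡ 1403^2 = 1968409 ≡ 2081 (mod 2701)
12^32 ≡ 2081^2 = 4330561 ≡ 858 (mod 2701)
12^64 ≡ 858^2 = 736164 ≡ 1492 (mod 2701)
12^128 ≡ 1492^2 = 2226064 ≡ 440 (mod 2701)
12^256 ≡ 440^2 = 193600 ≡ 1829 (mod 2701)
12^512 ≡ 1829^2 = 3345241 ≡ 1403 (mod 2701)
12^1024 ≡ 1403^2 = 1968409 ≡ 2081 (mod 2701)
12^2048 ≡ 2081^2 = 4330561 ≡ 858 (mod 2701)
2700 = 2048 + 512 + 128 + 8 + 4 in binary powers of 2.
So 12^2700 ≡ 858 · 1403 · 440 · 1403 · 1829 ≡ 1 (mod 2701).
Since the result is 1, base 12 gives no evidence that 2701 is composite.

1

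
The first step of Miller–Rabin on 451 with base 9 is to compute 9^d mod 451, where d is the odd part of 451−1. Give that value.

451 − 1 = 450 = 2^1 · 225, so d = 225.
9^1 ≡ 9 (mod 451)
9^2 ≡ 9^2 = 81 ≡ 81 (mod 451)
9^4 ≡ 81^2 = 6561 ≡ 247 (mod 451)
9^8 ≡ 247^2 = 61009 ≡ 124 (mod 451)
9^16 ≡ 124^2 = 15376 ≡ 42 (mod 451)
9^32 ≡ 42^2 = 1764 ≡ 411 (mod 451)
9^64 ≡ 411^2 = 168921 ≡ 247 (mod 451)
9^128 ≡ 247^2 = 61009 ≡ 124 (mod 451)
225 = 128 + 64 + 32 + 1 in binary powers of 2.
So 9^225 ≡ 124 · 247 · 411 · 9 ≡ 419 (mod 451).
Squaring chain: 419; never reaches −1, so base 9 is a Miller–Rabin witness that 451 is composite.

419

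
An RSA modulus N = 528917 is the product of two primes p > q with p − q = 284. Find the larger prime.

Since p = q + 284, we have 528917 = q(q + 284), so q² + 284q − 528917 = 0.
Discriminant: 284² + 4·528917 = 80656 + 2115668 = 2196324; √2196324 = 1482.
q = (−284 + 1482)/2 = 599, and p = q + 284 = 883.
Check: 599 · 883 = 528917.

883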